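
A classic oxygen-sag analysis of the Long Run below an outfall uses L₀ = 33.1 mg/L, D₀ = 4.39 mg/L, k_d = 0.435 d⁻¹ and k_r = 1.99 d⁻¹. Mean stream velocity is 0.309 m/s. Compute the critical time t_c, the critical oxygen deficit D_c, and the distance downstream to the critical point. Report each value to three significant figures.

t_c ≈ 0.565 d; D_c ≈ 5.66 mg/L; x_c ≈ 15.1 km

At the critical point dD/dt = 0, so k_d L₀ e^(−k_d t) = k_r D. Substituting D(t) from the Streeter–Phelps equation and solving for t gives
t_c = ln[(k_r/k_d)(1 − D₀(k_r−k_d)/(k_d L₀))] / (k_r−k_d).
Here k_r−k_d = 1.555 d⁻¹ and 1 − D₀(k_r−k_d)/(k_d L₀) = 1 − 4.39×1.555/(0.435×33.1) = 0.5259, so
t_c = ln(4.575 × 0.5259) / 1.555 = 0.8779 / 1.555 = 0.5646 d.
D_c = (k_d/k_r) L₀ e^(−k_d t_c) = (0.435/1.99) × 33.1 × e^(−0.435×0.5646) = 0.2186 × 33.1 × 0.7822 = 5.660 mg/L.
x_c = v t_c = 0.309 m/s × 0.5646 d × 86400 s/d = 15070 m ≈ 15.1 km.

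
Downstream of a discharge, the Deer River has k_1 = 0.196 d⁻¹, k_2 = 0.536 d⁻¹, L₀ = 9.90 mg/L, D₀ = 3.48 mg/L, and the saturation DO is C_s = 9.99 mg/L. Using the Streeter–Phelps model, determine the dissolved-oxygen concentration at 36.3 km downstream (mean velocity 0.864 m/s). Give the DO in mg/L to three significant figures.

Travel time t = x/v = 36.3 km / (0.864 m/s) = 36300 m / 0.864 m/s = 42010 s = 0.4863 d.
k_1 L₀/(k_2−k_1) = 0.196×9.90/(0.536−0.196) = 1.940/0.3400 = 5.707 mg/L.
e^(−k_1 t) = e^(−0.196×0.4863) = 0.9091; e^(−k_2 t) = e^(−0.536×0.4863) = 0.7706.
D = 5.707 × (0.9091 − 0.7706) + 3.48 × 0.7706 = 0.7906 + 2.682 = 3.472 mg/L.
DO = C_s − D = 9.99 − 3.472 = 6.518 mg/L.

DO ≈ 6.52 mg/L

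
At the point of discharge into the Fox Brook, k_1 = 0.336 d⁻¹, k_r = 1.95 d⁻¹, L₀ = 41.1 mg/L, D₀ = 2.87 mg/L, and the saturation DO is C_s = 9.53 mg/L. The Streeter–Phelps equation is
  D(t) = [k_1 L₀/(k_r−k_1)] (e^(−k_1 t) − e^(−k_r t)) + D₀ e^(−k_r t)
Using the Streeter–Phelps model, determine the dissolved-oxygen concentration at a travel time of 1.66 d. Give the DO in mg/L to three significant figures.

DO ≈ 4.86 mg/L

k_1 L₀/(k_r−k_1) = 0.336×41.1/(1.95−0.336) = 13.81/1.614 = 8.556 mg/L.
e^(−k_1 t) = e^(−0.336×1.660) = 0.5725; e^(−k_r t) = e^(−1.95×1.660) = 0.03928.
D = 8.556 × (0.5725 − 0.03928) + 2.87 × 0.03928 = 4.562 + 0.1127 = 4.675 mg/L.
DO = C_s − D = 9.53 − 4.675 = 4.855 mg/L.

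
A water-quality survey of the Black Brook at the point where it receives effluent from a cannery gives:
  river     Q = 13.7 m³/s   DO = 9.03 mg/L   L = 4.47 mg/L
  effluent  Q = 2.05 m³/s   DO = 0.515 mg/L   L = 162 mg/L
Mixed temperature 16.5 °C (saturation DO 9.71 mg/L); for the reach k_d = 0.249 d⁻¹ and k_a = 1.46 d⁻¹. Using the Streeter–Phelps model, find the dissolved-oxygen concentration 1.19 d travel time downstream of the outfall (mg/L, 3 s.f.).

DO ≈ 6.48 mg/L

Mixed DO = (13.7×9.03 + 2.05×0.515)/(13.7+2.05) = 124.8/15.75 = 7.922 mg/L.
Mixed L₀ = (13.7×4.47 + 2.05×162)/(15.75) = 393.3/15.75 = 24.97 mg/L.
Initial deficit D₀ = C_s − DO₀ = 9.71 − 7.922 = 1.788 mg/L.
D(1.19) = [0.249×24.97/(1.46−0.249)](e^(−0.249×1.19) − e^(−1.46×1.19)) + 1.788 e^(−1.46×1.19)
= 5.135 × (0.7436 − 0.1760) + 1.788 × 0.1760 = 3.229 mg/L.
DO = 9.71 − 3.229 = 6.481 mg/L.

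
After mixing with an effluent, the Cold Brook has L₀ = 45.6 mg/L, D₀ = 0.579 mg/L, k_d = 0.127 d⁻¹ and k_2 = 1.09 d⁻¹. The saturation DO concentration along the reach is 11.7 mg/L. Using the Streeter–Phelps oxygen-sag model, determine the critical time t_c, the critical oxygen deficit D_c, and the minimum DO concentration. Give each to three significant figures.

t_c ≈ 2.13 d; D_c ≈ 4.06 mg/L; min DO ≈ 7.64 mg/L

t_c = [1/(k_2−k_d)] ln[(k_2/k_d)(1 − D₀(k_2−k_d)/(k_d L₀))]
= [1/(1.09−0.127)] ln[(1.09/0.127)(1 − 0.579×0.9630/(0.127×45.6))]
= (1/0.9630) ln[8.583 × 0.9037] = 1.038 × ln(7.756) = 1.038 × 2.049 = 2.127 d.
D_c = (k_d/k_2) L₀ e^(−k_d t_c) = (0.127/1.09) × 45.6 × e^(−0.127×2.127) = 0.1165 × 45.6 × 0.7633 = 4.055 mg/L.
Minimum DO = C_s − D_c = 11.7 − 4.055 = 7.645 mg/L.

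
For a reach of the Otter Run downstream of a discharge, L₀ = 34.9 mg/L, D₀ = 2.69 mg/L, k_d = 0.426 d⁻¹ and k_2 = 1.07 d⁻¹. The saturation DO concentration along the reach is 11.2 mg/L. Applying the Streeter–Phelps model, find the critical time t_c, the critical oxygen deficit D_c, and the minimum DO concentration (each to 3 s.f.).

At the critical point dD/dt = 0, so k_d L₀ e^(−k_d t) = k_2 D. Substituting D(t) from the Streeter–Phelps equation and solving for t gives
t_c = ln[(k_2/k_d)(1 − D₀(k_2−k_d)/(k_d L₀))] / (k_2−k_d).
Here k_2−k_d = 0.6440 d⁻¹ and 1 − D₀(k_2−k_d)/(k_d L₀) = 1 − 2.69×0.6440/(0.426×34.9) = 0.8835, so
t_c = ln(2.512 × 0.8835) / 0.6440 = 0.7971 / 0.6440 = 1.238 d.
L(t_c) = L₀ e^(−k_d t_c) = 34.9 × 0.5902 = 20.60 mg/L, and at the critical point k_2 D_c = k_d L, so D_c = (0.426/1.07) × 20.60 = 8.201 mg/L.
Minimum DO = C_s − D_c = 11.2 − 8.201 = 2.999 mg/L.

t_c ≈ 1.24 d; D_c ≈ 8.20 mg/L; min DO ≈ 3.00 mg/L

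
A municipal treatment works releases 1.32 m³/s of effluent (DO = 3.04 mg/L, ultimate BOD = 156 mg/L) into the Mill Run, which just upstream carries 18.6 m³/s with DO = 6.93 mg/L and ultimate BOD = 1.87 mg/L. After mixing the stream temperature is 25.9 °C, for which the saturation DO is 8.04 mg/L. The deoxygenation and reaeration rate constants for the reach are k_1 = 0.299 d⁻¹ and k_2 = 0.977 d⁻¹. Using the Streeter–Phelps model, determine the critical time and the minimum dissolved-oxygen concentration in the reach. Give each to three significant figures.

t_c ≈ 1.31 d; minimum DO ≈ 5.54 mg/L

Mixed DO = (18.6×6.93 + 1.32×3.04)/(18.6+1.32) = 132.9/19.92 = 6.672 mg/L.
Mixed L₀ = (18.6×1.87 + 1.32×156)/(19.92) = 240.7/19.92 = 12.08 mg/L.
Initial deficit D₀ = C_s − DO₀ = 8.04 − 6.672 = 1.368 mg/L.
t_c = (1/0.6780) ln[(0.977/0.299)(1 − 1.368×0.6780/(0.299×12.08))] = 1.475 × ln(2.429) = 1.309 d.
D_c = (0.299/0.977) × 12.08 × e^(−0.299×1.309) = 0.3060 × 12.08 × 0.6761 = 2.500 mg/L.
Minimum DO = 8.04 − 2.500 = 5.540 mg/L.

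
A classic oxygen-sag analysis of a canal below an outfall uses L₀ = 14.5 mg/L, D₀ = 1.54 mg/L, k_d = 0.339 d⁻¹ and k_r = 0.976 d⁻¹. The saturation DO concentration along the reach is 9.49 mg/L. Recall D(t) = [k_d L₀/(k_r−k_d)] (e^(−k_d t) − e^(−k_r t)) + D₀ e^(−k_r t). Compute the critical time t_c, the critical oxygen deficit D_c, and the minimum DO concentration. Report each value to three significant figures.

t_c ≈ 1.31 d; D_c ≈ 3.23 mg/L; min DO ≈ 6.26 mg/L

At the critical point dD/dt = 0, so k_d L₀ e^(−k_d t) = k_r D. Substituting D(t) from the Streeter–Phelps equation and solving for t gives
t_c = ln[(k_r/k_d)(1 − D₀(k_r−k_d)/(k_d L₀))] / (k_r−k_d).
Here k_r−k_d = 0.6370 d⁻¹ and 1 − D₀(k_r−k_d)/(k_d L₀) = 1 − 1.54×0.6370/(0.339×14.5) = 0.8004, so
t_c = ln(2.879 × 0.8004) / 0.6370 = 0.8349 / 0.6370 = 1.311 d.
D_c = (k_d/k_r) L₀ e^(−k_d t_c) = (0.339/0.976) × 14.5 × e^(−0.339×1.311) = 0.3473 × 14.5 × 0.6413 = 3.230 mg/L.
Minimum DO = C_s − D_c = 9.49 − 3.230 = 6.260 mg/L.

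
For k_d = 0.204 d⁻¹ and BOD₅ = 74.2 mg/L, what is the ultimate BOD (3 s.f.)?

BOD₅ = L₀(1 − e^(−5k_d)) ⇒ L₀ = BOD₅ / (1 − e^(−5×0.204))
= 74.2 / (1 − 0.3606) = 74.2 / 0.6394 = 116.0 mg/L.

L₀ ≈ 116 mg/L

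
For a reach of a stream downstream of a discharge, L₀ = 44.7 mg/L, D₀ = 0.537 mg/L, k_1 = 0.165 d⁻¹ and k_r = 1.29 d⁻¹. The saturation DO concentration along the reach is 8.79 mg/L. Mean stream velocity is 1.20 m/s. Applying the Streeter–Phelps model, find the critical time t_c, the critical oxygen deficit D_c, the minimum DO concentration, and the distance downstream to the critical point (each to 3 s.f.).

t_c ≈ 1.75 d; D_c ≈ 4.28 mg/L; min DO ≈ 4.51 mg/L; x_c ≈ 182 km

At the critical point dD/dt = 0, so k_1 L₀ e^(−k_1 t) = k_r D. Substituting D(t) from the Streeter–Phelps equation and solving for t gives
t_c = ln[(k_r/k_1)(1 − D₀(k_r−k_1)/(k_1 L₀))] / (k_r−k_1).
Here k_r−k_1 = 1.125 d⁻¹ and 1 − D₀(k_r−k_1)/(k_1 L₀) = 1 − 0.537×1.125/(0.165×44.7) = 0.9181, so
t_c = ln(7.818 × 0.9181) / 1.125 = 1.971 / 1.125 = 1.752 d.
D_c = (k_1/k_r) L₀ e^(−k_1 t_c) = (0.165/1.29) × 44.7 × e^(−0.165×1.752) = 0.1279 × 44.7 × 0.7490 = 4.282 mg/L.
Minimum DO = C_s − D_c = 8.79 − 4.282 = 4.508 mg/L.
x_c = v t_c = 1.20 m/s × 1.752 d × 86400 s/d = 181600 m ≈ 182 km.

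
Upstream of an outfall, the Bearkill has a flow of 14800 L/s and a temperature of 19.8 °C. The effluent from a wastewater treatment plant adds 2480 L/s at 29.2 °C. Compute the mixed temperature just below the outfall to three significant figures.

Flow-weighted mixing: C = (Q_r C_r + Q_w C_w)/(Q_r + Q_w)
= (14800×19.8 + 2480×29.2)/(14800 + 2480) = 365500/17280 = 21.15 °C.

21.1 °C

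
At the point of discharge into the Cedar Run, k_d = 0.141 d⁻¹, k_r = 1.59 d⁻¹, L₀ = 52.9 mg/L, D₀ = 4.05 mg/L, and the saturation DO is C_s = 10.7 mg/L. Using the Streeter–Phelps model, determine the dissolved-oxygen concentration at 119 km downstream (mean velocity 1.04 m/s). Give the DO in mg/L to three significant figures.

Travel time t = x/v = 119 km / (1.04 m/s) = 119000 m / 1.04 m/s = 114400 s = 1.324 d.
k_d L₀/(k_r−k_d) = 0.141×52.9/(1.59−0.141) = 7.459/1.449 = 5.148 mg/L.
e^(−k_d t) = e^(−0.141×1.324) = 0.8297; e^(−k_r t) = e^(−1.59×1.324) = 0.1218.
D = 5.148 × (0.8297 − 0.1218) + 4.05 × 0.1218 = 3.644 + 0.4931 = 4.137 mg/L.
DO = C_s − D = 10.7 − 4.137 = 6.563 mg/L.

DO ≈ 6.56 mg/L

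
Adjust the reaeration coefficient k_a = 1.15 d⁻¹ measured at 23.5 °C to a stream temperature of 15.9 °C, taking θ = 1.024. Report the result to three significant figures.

k_a ≈ 0.960 d⁻¹

k_a(T₂) = k_a(T₁) · θ^(T₂−T₁) = 1.15 × 1.024^(15.9−23.5)
= 1.15 × 1.024^-7.60 = 1.15 × 0.8351 = 0.9603 d⁻¹.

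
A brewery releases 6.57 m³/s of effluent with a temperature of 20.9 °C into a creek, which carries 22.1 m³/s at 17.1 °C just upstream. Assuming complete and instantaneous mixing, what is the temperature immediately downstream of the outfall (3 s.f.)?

Flow-weighted mixing: C = (Q_r C_r + Q_w C_w)/(Q_r + Q_w)
= (22.1×17.1 + 6.57×20.9)/(22.1 + 6.57) = 515.2/28.67 = 17.97 °C.

18.0 °C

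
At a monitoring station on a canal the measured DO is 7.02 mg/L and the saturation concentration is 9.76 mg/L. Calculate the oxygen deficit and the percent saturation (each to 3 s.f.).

D ≈ 2.74 mg/L; 71.9 % saturation

D = C_s − C = 9.76 − 7.02 = 2.74 mg/L.
% saturation = 7.02/9.76 × 100 = 71.9 %.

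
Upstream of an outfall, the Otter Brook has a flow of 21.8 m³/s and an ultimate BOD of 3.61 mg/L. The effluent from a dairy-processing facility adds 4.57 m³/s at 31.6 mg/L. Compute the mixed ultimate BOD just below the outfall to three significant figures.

Flow-weighted mixing: C = (Q_r C_r + Q_w C_w)/(Q_r + Q_w)
= (21.8×3.61 + 4.57×31.6)/(21.8 + 4.57) = 223.1/26.37 = 8.461 mg/L.

8.46 mg/L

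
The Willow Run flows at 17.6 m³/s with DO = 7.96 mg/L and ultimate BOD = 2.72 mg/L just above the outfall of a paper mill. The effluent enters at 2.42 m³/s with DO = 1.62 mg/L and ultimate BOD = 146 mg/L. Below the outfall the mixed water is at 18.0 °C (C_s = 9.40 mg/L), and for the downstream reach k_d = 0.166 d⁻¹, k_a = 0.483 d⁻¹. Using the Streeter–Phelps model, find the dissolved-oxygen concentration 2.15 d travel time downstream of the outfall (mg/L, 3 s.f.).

Mixed DO = (17.6×7.96 + 2.42×1.62)/(17.6+2.42) = 144.0/20.02 = 7.194 mg/L.
Mixed L₀ = (17.6×2.72 + 2.42×146)/(20.02) = 401.2/20.02 = 20.04 mg/L.
Initial deficit D₀ = C_s − DO₀ = 9.40 − 7.194 = 2.206 mg/L.
D(2.15) = [0.166×20.04/(0.483−0.166)](e^(−0.166×2.15) − e^(−0.483×2.15)) + 2.206 e^(−0.483×2.15)
= 10.49 × (0.6998 − 0.3540) + 2.206 × 0.3540 = 4.410 mg/L.
DO = 9.40 − 4.410 = 4.990 mg/L.

DO ≈ 4.99 mg/L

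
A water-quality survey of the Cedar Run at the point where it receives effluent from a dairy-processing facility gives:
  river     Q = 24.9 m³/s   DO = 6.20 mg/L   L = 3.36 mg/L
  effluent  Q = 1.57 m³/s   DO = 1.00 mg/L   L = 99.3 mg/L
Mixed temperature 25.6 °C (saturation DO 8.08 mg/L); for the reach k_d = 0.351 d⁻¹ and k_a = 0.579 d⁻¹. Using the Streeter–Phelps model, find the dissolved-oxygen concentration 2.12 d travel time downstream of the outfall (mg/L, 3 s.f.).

Mixed DO = (24.9×6.20 + 1.57×1.00)/(24.9+1.57) = 155.9/26.47 = 5.892 mg/L.
Mixed L₀ = (24.9×3.36 + 1.57×99.3)/(26.47) = 239.6/26.47 = 9.050 mg/L.
Initial deficit D₀ = C_s − DO₀ = 8.08 − 5.892 = 2.188 mg/L.
D(2.12) = [0.351×9.050/(0.579−0.351)](e^(−0.351×2.12) − e^(−0.579×2.12)) + 2.188 e^(−0.579×2.12)
= 13.93 × (0.4752 − 0.2930) + 2.188 × 0.2930 = 3.179 mg/L.
DO = 8.08 − 3.179 = 4.901 mg/L.

DO ≈ 4.90 mg/L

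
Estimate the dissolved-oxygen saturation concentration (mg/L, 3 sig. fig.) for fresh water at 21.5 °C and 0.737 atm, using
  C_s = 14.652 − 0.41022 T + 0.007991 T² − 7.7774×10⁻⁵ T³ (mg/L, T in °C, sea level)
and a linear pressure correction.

C_s ≈ 6.45 mg/L

At sea level: C_s = 14.652 − 0.41022×21.5 + 0.007991×21.5² − 7.7774×10⁻⁵×21.5³ = 8.753 mg/L.
Pressure correction: C_s' = 8.753 × 0.737 = 6.451 mg/L.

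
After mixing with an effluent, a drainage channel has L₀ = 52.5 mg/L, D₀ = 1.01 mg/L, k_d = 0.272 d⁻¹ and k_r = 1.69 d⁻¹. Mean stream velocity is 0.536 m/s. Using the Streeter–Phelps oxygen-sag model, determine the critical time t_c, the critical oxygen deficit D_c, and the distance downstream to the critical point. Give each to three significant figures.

t_c ≈ 1.21 d; D_c ≈ 6.07 mg/L; x_c ≈ 56.2 km

t_c = [1/(k_r−k_d)] ln[(k_r/k_d)(1 − D₀(k_r−k_d)/(k_d L₀))]
= [1/(1.69−0.272)] ln[(1.69/0.272)(1 − 1.01×1.418/(0.272×52.5))]
= (1/1.418) ln[6.213 × 0.8997] = 0.7052 × ln(5.590) = 0.7052 × 1.721 = 1.214 d.
D_c = (k_d/k_r) L₀ e^(−k_d t_c) = (0.272/1.69) × 52.5 × e^(−0.272×1.214) = 0.1609 × 52.5 × 0.7188 = 6.074 mg/L.
x_c = v t_c = 0.536 m/s × 1.214 d × 86400 s/d = 56210 m ≈ 56.2 km.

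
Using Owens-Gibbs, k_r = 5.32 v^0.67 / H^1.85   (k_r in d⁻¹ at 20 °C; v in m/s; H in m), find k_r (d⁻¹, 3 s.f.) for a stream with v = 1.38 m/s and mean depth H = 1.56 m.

k_r = 5.32 × 1.38^0.67 / 1.56^1.85 = 5.32 × 1.241 / 2.277 = 2.900 d⁻¹.

k_r ≈ 2.90 d⁻¹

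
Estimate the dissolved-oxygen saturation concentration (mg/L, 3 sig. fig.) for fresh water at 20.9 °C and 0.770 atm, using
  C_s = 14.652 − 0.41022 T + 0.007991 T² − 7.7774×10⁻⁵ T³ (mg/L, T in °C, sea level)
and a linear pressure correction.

At sea level: C_s = 14.652 − 0.41022×20.9 + 0.007991×20.9² − 7.7774×10⁻⁵×20.9³ = 8.859 mg/L.
Pressure correction: C_s' = 8.859 × 0.770 = 6.821 mg/L.

C_s ≈ 6.82 mg/L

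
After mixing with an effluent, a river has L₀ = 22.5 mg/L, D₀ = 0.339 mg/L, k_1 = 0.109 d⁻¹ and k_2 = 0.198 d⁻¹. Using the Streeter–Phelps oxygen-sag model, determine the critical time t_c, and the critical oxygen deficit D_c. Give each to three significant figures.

t_c = [1/(k_2−k_1)] ln[(k_2/k_1)(1 − D₀(k_2−k_1)/(k_1 L₀))]
= [1/(0.198−0.109)] ln[(0.198/0.109)(1 − 0.339×0.08900/(0.109×22.5))]
= (1/0.08900) ln[1.817 × 0.9877] = 11.24 × ln(1.794) = 11.24 × 0.5845 = 6.568 d.
L(t_c) = L₀ e^(−k_1 t_c) = 22.5 × 0.4888 = 11.00 mg/L, and at the critical point k_2 D_c = k_1 L, so D_c = (0.109/0.198) × 11.00 = 6.054 mg/L.

t_c ≈ 6.57 d; D_c ≈ 6.05 mg/L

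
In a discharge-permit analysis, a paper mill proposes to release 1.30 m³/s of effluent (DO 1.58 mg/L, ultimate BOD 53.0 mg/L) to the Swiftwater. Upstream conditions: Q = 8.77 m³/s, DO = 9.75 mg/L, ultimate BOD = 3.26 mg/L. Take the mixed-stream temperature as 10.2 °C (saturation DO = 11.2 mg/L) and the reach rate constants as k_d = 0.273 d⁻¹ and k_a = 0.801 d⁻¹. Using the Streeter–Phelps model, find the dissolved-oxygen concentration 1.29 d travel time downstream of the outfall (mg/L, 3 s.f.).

DO ≈ 8.57 mg/L

Mixed DO = (8.77×9.75 + 1.30×1.58)/(8.77+1.30) = 87.56/10.07 = 8.695 mg/L.
Mixed L₀ = (8.77×3.26 + 1.30×53.0)/(10.07) = 97.49/10.07 = 9.681 mg/L.
Initial deficit D₀ = C_s − DO₀ = 11.2 − 8.695 = 2.505 mg/L.
D(1.29) = [0.273×9.681/(0.801−0.273)](e^(−0.273×1.29) − e^(−0.801×1.29)) + 2.505 e^(−0.801×1.29)
= 5.006 × (0.7032 − 0.3558) + 2.505 × 0.3558 = 2.630 mg/L.
DO = 11.2 − 2.630 = 8.570 mg/L.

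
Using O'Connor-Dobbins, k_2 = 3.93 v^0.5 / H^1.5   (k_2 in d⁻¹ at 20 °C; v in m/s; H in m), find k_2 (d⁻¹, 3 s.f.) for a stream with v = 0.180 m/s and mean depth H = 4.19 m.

k_2 = 3.93 × 0.180^0.5 / 4.19^1.5 = 3.93 × 0.4243 / 8.577 = 0.1944 d⁻¹.

k_2 ≈ 0.194 d⁻¹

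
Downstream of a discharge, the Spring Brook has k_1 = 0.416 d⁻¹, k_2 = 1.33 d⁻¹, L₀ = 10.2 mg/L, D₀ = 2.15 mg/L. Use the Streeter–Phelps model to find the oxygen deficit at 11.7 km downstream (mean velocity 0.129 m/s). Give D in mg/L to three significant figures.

Travel time t = x/v = 11.7 km / (0.129 m/s) = 11700 m / 0.129 m/s = 90700 s = 1.050 d.
k_1 L₀/(k_2−k_1) = 0.416×10.2/(1.33−0.416) = 4.243/0.9140 = 4.642 mg/L.
e^(−k_1 t) = e^(−0.416×1.050) = 0.6462; e^(−k_2 t) = e^(−1.33×1.050) = 0.2475.
D = 4.642 × (0.6462 − 0.2475) + 2.15 × 0.2475 = 1.851 + 0.5322 = 2.383 mg/L.

D ≈ 2.38 mg/L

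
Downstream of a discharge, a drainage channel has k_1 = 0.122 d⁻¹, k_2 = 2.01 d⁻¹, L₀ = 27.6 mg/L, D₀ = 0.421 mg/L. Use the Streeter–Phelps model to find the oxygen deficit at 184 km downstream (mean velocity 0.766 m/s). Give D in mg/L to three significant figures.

Travel time t = x/v = 184 km / (0.766 m/s) = 184000 m / 0.766 m/s = 240200 s = 2.780 d.
k_1 L₀/(k_2−k_1) = 0.122×27.6/(2.01−0.122) = 3.367/1.888 = 1.783 mg/L.
e^(−k_1 t) = e^(−0.122×2.780) = 0.7124; e^(−k_2 t) = e^(−2.01×2.780) = 0.003742.
D = 1.783 × (0.7124 − 0.003742) + 0.421 × 0.003742 = 1.264 + 0.001575 = 1.265 mg/L.

D ≈ 1.27 mg/L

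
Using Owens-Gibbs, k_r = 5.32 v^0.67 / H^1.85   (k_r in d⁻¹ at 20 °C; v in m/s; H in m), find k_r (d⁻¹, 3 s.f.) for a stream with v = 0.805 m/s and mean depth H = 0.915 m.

k_r ≈ 5.42 d⁻¹

k_r = 5.32 × 0.805^0.67 / 0.915^1.85 = 5.32 × 0.8647 / 0.8485 = 5.422 d⁻¹.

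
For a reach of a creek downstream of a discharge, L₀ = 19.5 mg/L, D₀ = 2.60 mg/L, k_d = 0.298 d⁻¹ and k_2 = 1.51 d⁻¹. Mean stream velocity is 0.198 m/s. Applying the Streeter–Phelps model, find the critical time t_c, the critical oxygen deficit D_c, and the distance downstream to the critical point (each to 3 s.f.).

t_c ≈ 0.694 d; D_c ≈ 3.13 mg/L; x_c ≈ 11.9 km

t_c = [1/(k_2−k_d)] ln[(k_2/k_d)(1 − D₀(k_2−k_d)/(k_d L₀))]
= [1/(1.51−0.298)] ln[(1.51/0.298)(1 − 2.60×1.212/(0.298×19.5))]
= (1/1.212) ln[5.067 × 0.4577] = 0.8251 × ln(2.319) = 0.8251 × 0.8413 = 0.6941 d.
D_c = (k_d/k_2) L₀ e^(−k_d t_c) = (0.298/1.51) × 19.5 × e^(−0.298×0.6941) = 0.1974 × 19.5 × 0.8131 = 3.129 mg/L.
x_c = v t_c = 0.198 m/s × 0.6941 d × 86400 s/d = 11870 m ≈ 11.9 km.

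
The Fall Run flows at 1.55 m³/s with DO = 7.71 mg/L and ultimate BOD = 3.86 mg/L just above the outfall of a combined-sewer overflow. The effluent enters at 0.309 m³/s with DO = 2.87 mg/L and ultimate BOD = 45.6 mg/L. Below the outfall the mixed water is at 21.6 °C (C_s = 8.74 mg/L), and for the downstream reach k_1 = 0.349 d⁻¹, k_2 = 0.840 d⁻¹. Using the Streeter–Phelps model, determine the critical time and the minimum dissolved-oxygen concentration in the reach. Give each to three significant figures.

t_c ≈ 1.23 d; minimum DO ≈ 5.82 mg/L

Mixed DO = (1.55×7.71 + 0.309×2.87)/(1.55+0.309) = 12.84/1.859 = 6.906 mg/L.
Mixed L₀ = (1.55×3.86 + 0.309×45.6)/(1.859) = 20.07/1.859 = 10.80 mg/L.
Initial deficit D₀ = C_s − DO₀ = 8.74 − 6.906 = 1.834 mg/L.
t_c = (1/0.4910) ln[(0.840/0.349)(1 − 1.834×0.4910/(0.349×10.80))] = 2.037 × ln(1.832) = 1.233 d.
D_c = (0.349/0.840) × 10.80 × e^(−0.349×1.233) = 0.4155 × 10.80 × 0.6504 = 2.918 mg/L.
Minimum DO = 8.74 − 2.918 = 5.822 mg/L.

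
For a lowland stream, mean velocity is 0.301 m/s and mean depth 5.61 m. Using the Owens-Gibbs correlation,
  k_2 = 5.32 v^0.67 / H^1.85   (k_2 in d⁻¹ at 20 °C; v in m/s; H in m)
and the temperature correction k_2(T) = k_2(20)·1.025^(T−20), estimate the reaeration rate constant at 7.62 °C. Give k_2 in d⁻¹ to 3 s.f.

k_2 ≈ 0.0721 d⁻¹

k_2(20) = 5.32 × 0.301^0.67 / 5.61^1.85 = 5.32 × 0.4473 / 24.30 = 0.09794 d⁻¹.
k_2(7.62) = 0.09794 × 1.025^(7.62−20) = 0.09794 × 0.7366 = 0.07215 d⁻¹.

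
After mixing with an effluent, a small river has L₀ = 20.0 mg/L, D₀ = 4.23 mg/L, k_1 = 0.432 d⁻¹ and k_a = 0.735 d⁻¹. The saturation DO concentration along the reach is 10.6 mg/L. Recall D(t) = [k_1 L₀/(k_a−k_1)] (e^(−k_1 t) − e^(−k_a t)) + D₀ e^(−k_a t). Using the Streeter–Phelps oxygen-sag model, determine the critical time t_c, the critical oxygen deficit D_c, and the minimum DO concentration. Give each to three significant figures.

t_c ≈ 1.22 d; D_c ≈ 6.93 mg/L; min DO ≈ 3.67 mg/L

t_c = [1/(k_a−k_1)] ln[(k_a/k_1)(1 − D₀(k_a−k_1)/(k_1 L₀))]
= [1/(0.735−0.432)] ln[(0.735/0.432)(1 − 4.23×0.3030/(0.432×20.0))]
= (1/0.3030) ln[1.701 × 0.8517] = 3.300 × ln(1.449) = 3.300 × 0.3709 = 1.224 d.
D_c = (k_1/k_a) L₀ e^(−k_1 t_c) = (0.432/0.735) × 20.0 × e^(−0.432×1.224) = 0.5878 × 20.0 × 0.5893 = 6.928 mg/L.
Minimum DO = C_s − D_c = 10.6 − 6.928 = 3.672 mg/L.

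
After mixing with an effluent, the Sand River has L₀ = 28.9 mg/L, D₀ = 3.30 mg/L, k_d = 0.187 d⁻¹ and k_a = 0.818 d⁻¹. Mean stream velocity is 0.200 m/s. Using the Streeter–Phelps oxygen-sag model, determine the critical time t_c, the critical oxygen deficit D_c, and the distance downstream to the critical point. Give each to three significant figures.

t_c ≈ 1.57 d; D_c ≈ 4.93 mg/L; x_c ≈ 27.1 km

With k_a/k_d = 4.374 and 1 − D₀(k_a−k_d)/(k_d L₀) = 0.6147,
t_c = ln(4.374 × 0.6147) / (0.818 − 0.187) = ln(2.689) / 0.6310 = 0.9891/0.6310 = 1.568 d.
D_c = (k_d/k_a) L₀ e^(−k_d t_c) = (0.187/0.818) × 28.9 × e^(−0.187×1.568) = 0.2286 × 28.9 × 0.7459 = 4.928 mg/L.
x_c = v t_c = 0.200 m/s × 1.568 d × 86400 s/d = 27090 m ≈ 27.1 km.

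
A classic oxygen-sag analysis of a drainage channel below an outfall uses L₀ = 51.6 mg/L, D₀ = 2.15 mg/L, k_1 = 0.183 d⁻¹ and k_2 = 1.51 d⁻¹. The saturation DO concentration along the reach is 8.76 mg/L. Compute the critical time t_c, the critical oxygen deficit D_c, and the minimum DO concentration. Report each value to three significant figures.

t_c ≈ 1.32 d; D_c ≈ 4.91 mg/L; min DO ≈ 3.85 mg/L

With k_2/k_1 = 8.251 and 1 − D₀(k_2−k_1)/(k_1 L₀) = 0.6979,
t_c = ln(8.251 × 0.6979) / (1.51 − 0.183) = ln(5.758) / 1.327 = 1.751/1.327 = 1.319 d.
D_c = (k_1/k_2) L₀ e^(−k_1 t_c) = (0.183/1.51) × 51.6 × e^(−0.183×1.319) = 0.1212 × 51.6 × 0.7855 = 4.912 mg/L.
Minimum DO = C_s − D_c = 8.76 − 4.912 = 3.848 mg/L.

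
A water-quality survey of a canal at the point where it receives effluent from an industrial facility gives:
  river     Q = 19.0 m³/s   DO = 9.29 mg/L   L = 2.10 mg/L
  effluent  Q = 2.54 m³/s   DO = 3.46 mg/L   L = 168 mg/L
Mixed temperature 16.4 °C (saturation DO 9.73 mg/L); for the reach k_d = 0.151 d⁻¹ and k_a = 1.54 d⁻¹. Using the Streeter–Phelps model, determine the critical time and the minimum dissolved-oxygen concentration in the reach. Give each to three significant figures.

Mixed DO = (19.0×9.29 + 2.54×3.46)/(19.0+2.54) = 185.3/21.54 = 8.603 mg/L.
Mixed L₀ = (19.0×2.10 + 2.54×168)/(21.54) = 466.6/21.54 = 21.66 mg/L.
Initial deficit D₀ = C_s − DO₀ = 9.73 − 8.603 = 1.127 mg/L.
t_c = (1/1.389) ln[(1.54/0.151)(1 − 1.127×1.389/(0.151×21.66))] = 0.7199 × ln(5.316) = 1.203 d.
D_c = (0.151/1.54) × 21.66 × e^(−0.151×1.203) = 0.09805 × 21.66 × 0.8339 = 1.771 mg/L.
Minimum DO = 9.73 − 1.771 = 7.959 mg/L.

t_c ≈ 1.20 d; minimum DO ≈ 7.96 mg/L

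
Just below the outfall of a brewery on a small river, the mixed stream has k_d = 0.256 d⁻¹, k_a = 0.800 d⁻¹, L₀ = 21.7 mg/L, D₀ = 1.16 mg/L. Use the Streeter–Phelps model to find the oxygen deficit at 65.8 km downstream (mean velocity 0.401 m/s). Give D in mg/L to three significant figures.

D ≈ 4.30 mg/L

Travel time t = x/v = 65.8 km / (0.401 m/s) = 65800 m / 0.401 m/s = 164100 s = 1.899 d.
k_d L₀/(k_a−k_d) = 0.256×21.7/(0.800−0.256) = 5.555/0.5440 = 10.21 mg/L.
e^(−k_d t) = e^(−0.256×1.899) = 0.6150; e^(−k_a t) = e^(−0.800×1.899) = 0.2189.
D = 10.21 × (0.6150 − 0.2189) + 1.16 × 0.2189 = 4.045 + 0.2539 = 4.299 mg/L.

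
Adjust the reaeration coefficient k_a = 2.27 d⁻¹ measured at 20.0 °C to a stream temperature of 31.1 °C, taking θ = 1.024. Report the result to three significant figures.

k_a ≈ 2.95 d⁻¹

k_a(T₂) = k_a(T₁) · θ^(T₂−T₁) = 2.27 × 1.024^(31.1−20.0)
= 2.27 × 1.024^11.1 = 2.27 × 1.301 = 2.954 d⁻¹.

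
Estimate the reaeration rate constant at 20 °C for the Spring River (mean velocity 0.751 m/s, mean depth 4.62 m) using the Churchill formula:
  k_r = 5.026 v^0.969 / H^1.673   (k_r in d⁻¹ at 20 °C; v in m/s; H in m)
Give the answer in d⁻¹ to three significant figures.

k_r ≈ 0.294 d⁻¹

k_r = 5.026 × 0.751^0.969 / 4.62^1.673 = 5.026 × 0.7577 / 12.94 = 0.2943 d⁻¹.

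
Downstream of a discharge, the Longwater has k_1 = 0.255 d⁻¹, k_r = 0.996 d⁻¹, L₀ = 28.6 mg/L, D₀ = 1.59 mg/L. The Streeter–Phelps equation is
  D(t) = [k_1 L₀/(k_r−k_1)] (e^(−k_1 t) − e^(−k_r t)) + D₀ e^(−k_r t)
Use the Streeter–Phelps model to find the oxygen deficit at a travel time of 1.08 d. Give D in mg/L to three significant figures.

k_1 L₀/(k_r−k_1) = 0.255×28.6/(0.996−0.255) = 7.293/0.7410 = 9.842 mg/L.
e^(−k_1 t) = e^(−0.255×1.080) = 0.7593; e^(−k_r t) = e^(−0.996×1.080) = 0.3411.
D = 9.842 × (0.7593 − 0.3411) + 1.59 × 0.3411 = 4.116 + 0.5423 = 4.658 mg/L.

D ≈ 4.66 mg/L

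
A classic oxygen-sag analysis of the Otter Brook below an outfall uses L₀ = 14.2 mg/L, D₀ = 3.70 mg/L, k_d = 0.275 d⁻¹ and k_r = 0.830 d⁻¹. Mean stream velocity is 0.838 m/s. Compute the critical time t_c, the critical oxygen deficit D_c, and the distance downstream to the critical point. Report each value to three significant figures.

t_c ≈ 0.646 d; D_c ≈ 3.94 mg/L; x_c ≈ 46.8 km

At the critical point dD/dt = 0, so k_d L₀ e^(−k_d t) = k_r D. Substituting D(t) from the Streeter–Phelps equation and solving for t gives
t_c = ln[(k_r/k_d)(1 − D₀(k_r−k_d)/(k_d L₀))] / (k_r−k_d).
Here k_r−k_d = 0.5550 d⁻¹ and 1 − D₀(k_r−k_d)/(k_d L₀) = 1 − 3.70×0.5550/(0.275×14.2) = 0.4741, so
t_c = ln(3.018 × 0.4741) / 0.5550 = 0.3584 / 0.5550 = 0.6458 d.
D_c = (k_d/k_r) L₀ e^(−k_d t_c) = (0.275/0.830) × 14.2 × e^(−0.275×0.6458) = 0.3313 × 14.2 × 0.8373 = 3.939 mg/L.
x_c = v t_c = 0.838 m/s × 0.6458 d × 86400 s/d = 46750 m ≈ 46.8 km.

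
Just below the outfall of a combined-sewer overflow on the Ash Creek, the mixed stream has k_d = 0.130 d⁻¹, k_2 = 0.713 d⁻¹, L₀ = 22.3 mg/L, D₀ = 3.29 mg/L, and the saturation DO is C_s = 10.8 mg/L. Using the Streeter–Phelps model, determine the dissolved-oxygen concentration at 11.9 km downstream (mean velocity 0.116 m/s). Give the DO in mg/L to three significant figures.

DO ≈ 7.26 mg/L

Travel time t = x/v = 11.9 km / (0.116 m/s) = 11900 m / 0.116 m/s = 102600 s = 1.187 d.
k_d L₀/(k_2−k_d) = 0.130×22.3/(0.713−0.130) = 2.899/0.5830 = 4.973 mg/L.
e^(−k_d t) = e^(−0.130×1.187) = 0.8570; e^(−k_2 t) = e^(−0.713×1.187) = 0.4289.
D = 4.973 × (0.8570 − 0.4289) + 3.29 × 0.4289 = 2.129 + 1.411 = 3.540 mg/L.
DO = C_s − D = 10.8 − 3.540 = 7.260 mg/L.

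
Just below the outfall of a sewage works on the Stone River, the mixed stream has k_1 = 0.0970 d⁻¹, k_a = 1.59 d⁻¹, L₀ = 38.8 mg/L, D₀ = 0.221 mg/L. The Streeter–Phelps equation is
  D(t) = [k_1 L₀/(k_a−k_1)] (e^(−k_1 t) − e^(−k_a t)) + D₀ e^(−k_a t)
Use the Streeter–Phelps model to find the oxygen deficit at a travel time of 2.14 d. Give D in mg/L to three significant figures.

D ≈ 1.97 mg/L

k_1 L₀/(k_a−k_1) = 0.0970×38.8/(1.59−0.0970) = 3.764/1.493 = 2.521 mg/L.
e^(−k_1 t) = e^(−0.0970×2.140) = 0.8125; e^(−k_a t) = e^(−1.59×2.140) = 0.03329.
D = 2.521 × (0.8125 − 0.03329) + 0.221 × 0.03329 = 1.964 + 0.007356 = 1.972 mg/L.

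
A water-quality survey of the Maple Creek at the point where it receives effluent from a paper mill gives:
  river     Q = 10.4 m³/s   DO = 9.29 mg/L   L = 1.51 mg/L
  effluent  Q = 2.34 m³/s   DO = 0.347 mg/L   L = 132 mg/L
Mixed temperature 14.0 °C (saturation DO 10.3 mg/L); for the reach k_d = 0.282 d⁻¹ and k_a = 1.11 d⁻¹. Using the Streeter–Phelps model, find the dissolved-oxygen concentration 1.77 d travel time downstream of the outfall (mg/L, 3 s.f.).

Mixed DO = (10.4×9.29 + 2.34×0.347)/(10.4+2.34) = 97.43/12.74 = 7.647 mg/L.
Mixed L₀ = (10.4×1.51 + 2.34×132)/(12.74) = 324.6/12.74 = 25.48 mg/L.
Initial deficit D₀ = C_s − DO₀ = 10.3 − 7.647 = 2.653 mg/L.
D(1.77) = [0.282×25.48/(1.11−0.282)](e^(−0.282×1.77) − e^(−1.11×1.77)) + 2.653 e^(−1.11×1.77)
= 8.677 × (0.6071 − 0.1402) + 2.653 × 0.1402 = 4.423 mg/L.
DO = 10.3 − 4.423 = 5.877 mg/L.

DO ≈ 5.88 mg/L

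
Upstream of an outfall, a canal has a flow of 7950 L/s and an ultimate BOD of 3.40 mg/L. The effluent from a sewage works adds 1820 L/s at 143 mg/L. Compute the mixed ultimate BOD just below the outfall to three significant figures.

Flow-weighted mixing: C = (Q_r C_r + Q_w C_w)/(Q_r + Q_w)
= (7950×3.40 + 1820×143)/(7950 + 1820) = 287300/9770 = 29.41 mg/L.

29.4 mg/L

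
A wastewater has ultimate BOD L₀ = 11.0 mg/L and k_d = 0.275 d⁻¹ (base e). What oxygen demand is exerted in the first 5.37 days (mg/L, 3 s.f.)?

y_t = L₀(1 − e^(−k_d t)) = 11.0 × (1 − e^(−0.275×5.37))
= 11.0 × (1 − 0.2284) = 11.0 × 0.7716 = 8.488 mg/L.

y ≈ 8.49 mg/L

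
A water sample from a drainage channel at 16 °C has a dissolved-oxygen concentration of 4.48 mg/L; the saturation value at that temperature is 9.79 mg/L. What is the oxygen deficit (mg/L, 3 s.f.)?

D ≈ 5.31 mg/L

D = C_s − C = 9.79 − 4.48 = 5.31 mg/L.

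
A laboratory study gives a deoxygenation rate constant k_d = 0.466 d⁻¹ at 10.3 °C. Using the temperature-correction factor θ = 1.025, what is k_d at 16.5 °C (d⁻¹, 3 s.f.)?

k_d(T₂) = k_d(T₁) · θ^(T₂−T₁) = 0.466 × 1.025^(16.5−10.3)
= 0.466 × 1.025^6.20 = 0.466 × 1.165 = 0.5431 d⁻¹.

k_d ≈ 0.543 d⁻¹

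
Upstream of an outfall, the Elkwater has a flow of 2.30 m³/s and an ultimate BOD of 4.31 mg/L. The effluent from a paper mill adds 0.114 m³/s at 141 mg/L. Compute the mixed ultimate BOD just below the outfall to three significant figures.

Flow-weighted mixing: C = (Q_r C_r + Q_w C_w)/(Q_r + Q_w)
= (2.30×4.31 + 0.114×141)/(2.30 + 0.114) = 25.99/2.414 = 10.77 mg/L.

10.8 mg/L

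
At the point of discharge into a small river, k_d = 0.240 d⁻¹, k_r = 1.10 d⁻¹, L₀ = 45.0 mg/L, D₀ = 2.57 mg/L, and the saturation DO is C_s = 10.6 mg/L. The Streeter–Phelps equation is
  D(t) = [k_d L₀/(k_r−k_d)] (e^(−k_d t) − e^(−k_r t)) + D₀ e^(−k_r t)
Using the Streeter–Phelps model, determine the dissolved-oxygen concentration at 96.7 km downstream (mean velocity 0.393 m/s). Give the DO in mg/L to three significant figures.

DO ≈ 4.70 mg/L

Travel time t = x/v = 96.7 km / (0.393 m/s) = 96700 m / 0.393 m/s = 246100 s = 2.848 d.
k_d L₀/(k_r−k_d) = 0.240×45.0/(1.10−0.240) = 10.80/0.8600 = 12.56 mg/L.
e^(−k_d t) = e^(−0.240×2.848) = 0.5049; e^(−k_r t) = e^(−1.10×2.848) = 0.04360.
D = 12.56 × (0.5049 − 0.04360) + 2.57 × 0.04360 = 5.792 + 0.1121 = 5.905 mg/L.
DO = C_s − D = 10.6 − 5.905 = 4.695 mg/L.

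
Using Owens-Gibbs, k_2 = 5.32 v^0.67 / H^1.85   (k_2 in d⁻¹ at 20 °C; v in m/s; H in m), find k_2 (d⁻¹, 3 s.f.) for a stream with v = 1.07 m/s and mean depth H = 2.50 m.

k_2 = 5.32 × 1.07^0.67 / 2.50^1.85 = 5.32 × 1.046 / 5.447 = 1.022 d⁻¹.

k_2 ≈ 1.02 d⁻¹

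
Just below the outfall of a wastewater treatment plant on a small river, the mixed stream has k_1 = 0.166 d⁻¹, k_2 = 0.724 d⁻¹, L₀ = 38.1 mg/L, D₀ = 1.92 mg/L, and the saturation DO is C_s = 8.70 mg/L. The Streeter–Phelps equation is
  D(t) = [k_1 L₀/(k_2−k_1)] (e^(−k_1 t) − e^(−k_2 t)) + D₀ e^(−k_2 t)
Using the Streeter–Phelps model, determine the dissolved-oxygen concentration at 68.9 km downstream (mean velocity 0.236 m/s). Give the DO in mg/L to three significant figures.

Travel time t = x/v = 68.9 km / (0.236 m/s) = 68900 m / 0.236 m/s = 291900 s = 3.379 d.
k_1 L₀/(k_2−k_1) = 0.166×38.1/(0.724−0.166) = 6.325/0.5580 = 11.33 mg/L.
e^(−k_1 t) = e^(−0.166×3.379) = 0.5707; e^(−k_2 t) = e^(−0.724×3.379) = 0.08660.
D = 11.33 × (0.5707 − 0.08660) + 1.92 × 0.08660 = 5.487 + 0.1663 = 5.653 mg/L.
DO = C_s − D = 8.70 − 5.653 = 3.047 mg/L.

DO ≈ 3.05 mg/L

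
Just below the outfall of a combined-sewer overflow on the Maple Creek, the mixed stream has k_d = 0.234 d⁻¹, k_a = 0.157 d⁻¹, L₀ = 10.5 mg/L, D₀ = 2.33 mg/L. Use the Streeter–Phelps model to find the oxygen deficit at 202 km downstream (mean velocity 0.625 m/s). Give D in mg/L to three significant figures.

D ≈ 5.73 mg/L

Travel time t = x/v = 202 km / (0.625 m/s) = 202000 m / 0.625 m/s = 323200 s = 3.741 d.
k_d L₀/(k_a−k_d) = 0.234×10.5/(0.157−0.234) = 2.457/-0.07700 = -31.91 mg/L.
e^(−k_d t) = e^(−0.234×3.741) = 0.4167; e^(−k_a t) = e^(−0.157×3.741) = 0.5558.
D = -31.91 × (0.4167 − 0.5558) + 2.33 × 0.5558 = 4.439 + 1.295 = 5.734 mg/L.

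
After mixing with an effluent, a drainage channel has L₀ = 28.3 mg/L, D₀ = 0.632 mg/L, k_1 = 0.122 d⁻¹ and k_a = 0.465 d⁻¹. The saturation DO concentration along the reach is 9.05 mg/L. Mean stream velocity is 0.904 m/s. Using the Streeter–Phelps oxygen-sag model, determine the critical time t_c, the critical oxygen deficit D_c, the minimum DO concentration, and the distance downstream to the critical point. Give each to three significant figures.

With k_a/k_1 = 3.811 and 1 − D₀(k_a−k_1)/(k_1 L₀) = 0.9372,
t_c = ln(3.811 × 0.9372) / (0.465 − 0.122) = ln(3.572) / 0.3430 = 1.273/0.3430 = 3.712 d.
D_c = (k_1/k_a) L₀ e^(−k_1 t_c) = (0.122/0.465) × 28.3 × e^(−0.122×3.712) = 0.2624 × 28.3 × 0.6358 = 4.721 mg/L.
Minimum DO = C_s − D_c = 9.05 − 4.721 = 4.329 mg/L.
x_c = v t_c = 0.904 m/s × 3.712 d × 86400 s/d = 289900 m ≈ 290 km.

t_c ≈ 3.71 d; D_c ≈ 4.72 mg/L; min DO ≈ 4.33 mg/L; x_c ≈ 290 km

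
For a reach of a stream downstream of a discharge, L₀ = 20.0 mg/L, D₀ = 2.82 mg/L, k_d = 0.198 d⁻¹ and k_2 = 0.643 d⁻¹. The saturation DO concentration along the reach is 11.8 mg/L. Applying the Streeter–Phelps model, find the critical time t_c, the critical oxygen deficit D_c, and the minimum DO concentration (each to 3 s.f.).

At the critical point dD/dt = 0, so k_d L₀ e^(−k_d t) = k_2 D. Substituting D(t) from the Streeter–Phelps equation and solving for t gives
t_c = ln[(k_2/k_d)(1 − D₀(k_2−k_d)/(k_d L₀))] / (k_2−k_d).
Here k_2−k_d = 0.4450 d⁻¹ and 1 − D₀(k_2−k_d)/(k_d L₀) = 1 − 2.82×0.4450/(0.198×20.0) = 0.6831, so
t_c = ln(3.247 × 0.6831) / 0.4450 = 0.7968 / 0.4450 = 1.791 d.
D_c = (k_d/k_2) L₀ e^(−k_d t_c) = (0.198/0.643) × 20.0 × e^(−0.198×1.791) = 0.3079 × 20.0 × 0.7015 = 4.320 mg/L.
Minimum DO = C_s − D_c = 11.8 − 4.320 = 7.480 mg/L.

t_c ≈ 1.79 d; D_c ≈ 4.32 mg/L; min DO ≈ 7.48 mg/L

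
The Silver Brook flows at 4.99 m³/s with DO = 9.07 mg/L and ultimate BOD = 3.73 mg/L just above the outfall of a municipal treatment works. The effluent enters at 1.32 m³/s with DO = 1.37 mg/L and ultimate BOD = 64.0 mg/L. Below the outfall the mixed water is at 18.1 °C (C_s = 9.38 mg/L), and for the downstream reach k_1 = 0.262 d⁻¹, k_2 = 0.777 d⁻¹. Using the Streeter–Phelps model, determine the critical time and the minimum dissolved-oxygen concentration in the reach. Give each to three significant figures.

Mixed DO = (4.99×9.07 + 1.32×1.37)/(4.99+1.32) = 47.07/6.310 = 7.459 mg/L.
Mixed L₀ = (4.99×3.73 + 1.32×64.0)/(6.310) = 103.1/6.310 = 16.34 mg/L.
Initial deficit D₀ = C_s − DO₀ = 9.38 − 7.459 = 1.921 mg/L.
t_c = (1/0.5150) ln[(0.777/0.262)(1 − 1.921×0.5150/(0.262×16.34))] = 1.942 × ln(2.280) = 1.601 d.
D_c = (0.262/0.777) × 16.34 × e^(−0.262×1.601) = 0.3372 × 16.34 × 0.6575 = 3.622 mg/L.
Minimum DO = 9.38 − 3.622 = 5.758 mg/L.

t_c ≈ 1.60 d; minimum DO ≈ 5.76 mg/L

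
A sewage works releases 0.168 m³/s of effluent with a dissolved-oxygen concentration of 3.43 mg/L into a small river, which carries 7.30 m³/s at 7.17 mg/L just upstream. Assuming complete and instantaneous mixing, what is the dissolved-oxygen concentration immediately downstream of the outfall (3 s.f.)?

7.09 mg/L

Flow-weighted mixing: C = (Q_r C_r + Q_w C_w)/(Q_r + Q_w)
= (7.30×7.17 + 0.168×3.43)/(7.30 + 0.168) = 52.92/7.468 = 7.086 mg/L.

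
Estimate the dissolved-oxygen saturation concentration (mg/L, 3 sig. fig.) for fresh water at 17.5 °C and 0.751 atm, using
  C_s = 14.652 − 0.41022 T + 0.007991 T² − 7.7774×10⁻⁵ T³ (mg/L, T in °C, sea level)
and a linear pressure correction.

At sea level: C_s = 14.652 − 0.41022×17.5 + 0.007991×17.5² − 7.7774×10⁻⁵×17.5³ = 9.504 mg/L.
Pressure correction: C_s' = 9.504 × 0.751 = 7.137 mg/L.

C_s ≈ 7.14 mg/L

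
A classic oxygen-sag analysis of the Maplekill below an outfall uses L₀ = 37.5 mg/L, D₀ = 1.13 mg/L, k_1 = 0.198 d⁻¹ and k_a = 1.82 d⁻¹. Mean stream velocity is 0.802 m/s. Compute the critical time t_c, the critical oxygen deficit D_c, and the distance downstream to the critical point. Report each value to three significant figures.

t_c ≈ 1.19 d; D_c ≈ 3.22 mg/L; x_c ≈ 82.7 km

t_c = [1/(k_a−k_1)] ln[(k_a/k_1)(1 − D₀(k_a−k_1)/(k_1 L₀))]
= [1/(1.82−0.198)] ln[(1.82/0.198)(1 − 1.13×1.622/(0.198×37.5))]
= (1/1.622) ln[9.192 × 0.7532] = 0.6165 × ln(6.923) = 0.6165 × 1.935 = 1.193 d.
D_c = (k_1/k_a) L₀ e^(−k_1 t_c) = (0.198/1.82) × 37.5 × e^(−0.198×1.193) = 0.1088 × 37.5 × 0.7896 = 3.221 mg/L.
x_c = v t_c = 0.802 m/s × 1.193 d × 86400 s/d = 82660 m ≈ 82.7 km.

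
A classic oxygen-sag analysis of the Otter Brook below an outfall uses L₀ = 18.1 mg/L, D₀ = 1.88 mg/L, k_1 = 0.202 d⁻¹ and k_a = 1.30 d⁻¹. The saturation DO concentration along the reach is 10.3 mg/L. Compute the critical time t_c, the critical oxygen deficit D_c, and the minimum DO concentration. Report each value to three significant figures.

t_c = [1/(k_a−k_1)] ln[(k_a/k_1)(1 − D₀(k_a−k_1)/(k_1 L₀))]
= [1/(1.30−0.202)] ln[(1.30/0.202)(1 − 1.88×1.098/(0.202×18.1))]
= (1/1.098) ln[6.436 × 0.4354] = 0.9107 × ln(2.802) = 0.9107 × 1.030 = 0.9384 d.
L(t_c) = L₀ e^(−k_1 t_c) = 18.1 × 0.8273 = 14.97 mg/L, and at the critical point k_a D_c = k_1 L, so D_c = (0.202/1.30) × 14.97 = 2.327 mg/L.
Minimum DO = C_s − D_c = 10.3 − 2.327 = 7.973 mg/L.

t_c ≈ 0.938 d; D_c ≈ 2.33 mg/L; min DO ≈ 7.97 mg/L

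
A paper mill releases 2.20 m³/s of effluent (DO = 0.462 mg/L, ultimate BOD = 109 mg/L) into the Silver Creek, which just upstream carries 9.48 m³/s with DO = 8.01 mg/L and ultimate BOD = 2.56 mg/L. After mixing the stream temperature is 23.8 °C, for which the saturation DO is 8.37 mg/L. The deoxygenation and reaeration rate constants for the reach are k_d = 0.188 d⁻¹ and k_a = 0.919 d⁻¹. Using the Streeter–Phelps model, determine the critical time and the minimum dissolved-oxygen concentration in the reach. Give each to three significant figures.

t_c ≈ 1.67 d; minimum DO ≈ 4.99 mg/L

Mixed DO = (9.48×8.01 + 2.20×0.462)/(9.48+2.20) = 76.95/11.68 = 6.588 mg/L.
Mixed L₀ = (9.48×2.56 + 2.20×109)/(11.68) = 264.1/11.68 = 22.61 mg/L.
Initial deficit D₀ = C_s − DO₀ = 8.37 − 6.588 = 1.782 mg/L.
t_c = (1/0.7310) ln[(0.919/0.188)(1 − 1.782×0.7310/(0.188×22.61))] = 1.368 × ln(3.390) = 1.670 d.
D_c = (0.188/0.919) × 22.61 × e^(−0.188×1.670) = 0.2046 × 22.61 × 0.7305 = 3.379 mg/L.
Minimum DO = 8.37 − 3.379 = 4.991 mg/L.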